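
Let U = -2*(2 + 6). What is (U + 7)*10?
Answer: -90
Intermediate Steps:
U = -16 (U = -2*8 = -16)
(U + 7)*10 = (-16 + 7)*10 = -9*10 = -90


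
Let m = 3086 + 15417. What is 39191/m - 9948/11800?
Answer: 69596489/54583850 ≈ 1.2750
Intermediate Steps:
m = 18503
39191/m - 9948/11800 = 39191/18503 - 9948/11800 = 39191*(1/18503) - 9948*1/11800 = 39191/18503 - 2487/2950 = 69596489/54583850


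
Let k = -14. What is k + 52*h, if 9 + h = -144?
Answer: -7970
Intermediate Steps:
h = -153 (h = -9 - 144 = -153)
k + 52*h = -14 + 52*(-153) = -14 - 7956 = -7970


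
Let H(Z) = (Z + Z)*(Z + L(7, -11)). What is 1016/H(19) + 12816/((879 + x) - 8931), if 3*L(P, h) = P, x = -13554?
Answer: 722637/1094704 ≈ 0.66012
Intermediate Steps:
L(P, h) = P/3
H(Z) = 2*Z*(7/3 + Z) (H(Z) = (Z + Z)*(Z + (1/3)*7) = (2*Z)*(Z + 7/3) = (2*Z)*(7/3 + Z) = 2*Z*(7/3 + Z))
1016/H(19) + 12816/((879 + x) - 8931) = 1016/(((2/3)*19*(7 + 3*19))) + 12816/((879 - 13554) - 8931) = 1016/(((2/3)*19*(7 + 57))) + 12816/(-12675 - 8931) = 1016/(((2/3)*19*64)) + 12816/(-21606) = 1016/(2432/3) + 12816*(-1/21606) = 1016*(3/2432) - 2136/3601 = 381/304 - 2136/3601 = 722637/1094704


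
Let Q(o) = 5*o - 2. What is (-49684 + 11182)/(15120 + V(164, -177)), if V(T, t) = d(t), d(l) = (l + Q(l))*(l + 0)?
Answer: -6417/33908 ≈ -0.18925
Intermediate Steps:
Q(o) = -2 + 5*o
d(l) = l*(-2 + 6*l) (d(l) = (l + (-2 + 5*l))*(l + 0) = (-2 + 6*l)*l = l*(-2 + 6*l))
V(T, t) = 2*t*(-1 + 3*t)
(-49684 + 11182)/(15120 + V(164, -177)) = (-49684 + 11182)/(15120 + 2*(-177)*(-1 + 3*(-177))) = -38502/(15120 + 2*(-177)*(-1 - 531)) = -38502/(15120 + 2*(-177)*(-532)) = -38502/(15120 + 188328) = -38502/203448 = -38502*1/203448 = -6417/33908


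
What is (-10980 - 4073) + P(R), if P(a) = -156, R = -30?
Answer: -15209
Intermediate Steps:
(-10980 - 4073) + P(R) = (-10980 - 4073) - 156 = -15053 - 156 = -15209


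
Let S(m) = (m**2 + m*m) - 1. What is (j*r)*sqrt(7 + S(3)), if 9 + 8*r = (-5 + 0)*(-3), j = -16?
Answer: -24*sqrt(6) ≈ -58.788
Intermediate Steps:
r = 3/4 (r = -9/8 + ((-5 + 0)*(-3))/8 = -9/8 + (-5*(-3))/8 = -9/8 + (1/8)*15 = -9/8 + 15/8 = 3/4 ≈ 0.75000)
S(m) = -1 + 2*m**2 (S(m) = (m**2 + m**2) - 1 = 2*m**2 - 1 = -1 + 2*m**2)
(j*r)*sqrt(7 + S(3)) = (-16*3/4)*sqrt(7 + (-1 + 2*3**2)) = -12*sqrt(7 + (-1 + 2*9)) = -12*sqrt(7 + (-1 + 18)) = -12*sqrt(7 + 17) = -24*sqrt(6)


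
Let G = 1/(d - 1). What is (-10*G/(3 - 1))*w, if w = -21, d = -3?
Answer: -105/4 ≈ -26.250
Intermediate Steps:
G = -¼ (G = 1/(-3 - 1) = 1/(-4) = -¼ ≈ -0.25000)
(-10*G/(3 - 1))*w = -10*(-1)/((3 - 1)*4)*(-21) = -10*(-1)/(2*4)*(-21) = -5*(-1)/4*(-21) = -10*(-⅛)*(-21) = (5/4)*(-21) = -105/4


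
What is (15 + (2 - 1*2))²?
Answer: 225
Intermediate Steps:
(15 + (2 - 1*2))² = (15 + (2 - 2))² = (15 + 0)² = 15² = 225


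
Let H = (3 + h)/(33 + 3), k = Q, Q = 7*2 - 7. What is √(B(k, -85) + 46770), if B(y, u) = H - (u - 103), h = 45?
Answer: √422634/3 ≈ 216.70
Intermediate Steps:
Q = 7 (Q = 14 - 7 = 7)
k = 7
H = 4/3 (H = (3 + 45)/(33 + 3) = 48/36 = 48*(1/36) = 4/3 ≈ 1.3333)
B(y, u) = 313/3 - u (B(y, u) = 4/3 - (u - 103) = 4/3 - (-103 + u) = 4/3 + (103 - u) = 313/3 - u)
√(B(k, -85) + 46770) = √((313/3 - 1*(-85)) + 46770) = √((313/3 + 85) + 46770) = √(568/3 + 46770) = √(140878/3) = √422634/3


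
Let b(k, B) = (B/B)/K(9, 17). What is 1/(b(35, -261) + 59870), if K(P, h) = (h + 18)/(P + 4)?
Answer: 35/2095463 ≈ 1.6703e-5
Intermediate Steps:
K(P, h) = (18 + h)/(4 + P)
b(k, B) = 13/35 (b(k, B) = (B/B)/(((18 + 17)/(4 + 9))) = 1/(35/13) = 1*(13/35) = 13/35)
1/(b(35, -261) + 59870) = 1/(13/35 + 59870) = 1/(2095463/35) = 35/2095463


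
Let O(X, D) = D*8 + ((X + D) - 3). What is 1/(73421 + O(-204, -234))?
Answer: 1/71108 ≈ 1.4063e-5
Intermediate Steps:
O(X, D) = -3 + X + 9*D (O(X, D) = 8*D + ((D + X) - 3) = 8*D + (-3 + D + X) = -3 + X + 9*D)
1/(73421 + O(-204, -234)) = 1/(73421 + (-3 - 204 + 9*(-234))) = 1/(73421 + (-3 - 204 - 2106)) = 1/(73421 - 2313) = 1/71108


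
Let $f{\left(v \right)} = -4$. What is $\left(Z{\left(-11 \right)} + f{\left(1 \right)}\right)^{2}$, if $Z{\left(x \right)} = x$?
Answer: $225$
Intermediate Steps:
$\left(Z{\left(-11 \right)} + f{\left(1 \right)}\right)^{2} = \left(-11 - 4\right)^{2} = \left(-15\right)^{2} = 225$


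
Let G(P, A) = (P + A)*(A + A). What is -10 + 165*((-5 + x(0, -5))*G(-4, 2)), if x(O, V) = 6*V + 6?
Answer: 38270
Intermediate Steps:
x(O, V) = 6 + 6*V
G(P, A) = 2*A*(A + P) (G(P, A) = (A + P)*(2*A) = 2*A*(A + P))
-10 + 165*((-5 + x(0, -5))*G(-4, 2)) = -10 + 165*((-5 + (6 + 6*(-5)))*(2*2*(2 - 4))) = -10 + 165*((-5 + (6 - 30))*(2*2*(-2))) = -10 + 165*((-5 - 24)*(-8)) = -10 + 165*(-29*(-8)) = -10 + 165*232 = -10 + 38280 = 38270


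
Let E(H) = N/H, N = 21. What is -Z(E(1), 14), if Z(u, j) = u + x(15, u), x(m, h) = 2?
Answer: -23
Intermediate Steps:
E(H) = 21/H
Z(u, j) = 2 + u (Z(u, j) = u + 2 = 2 + u)
-Z(E(1), 14) = -(2 + 21/1) = -(2 + 21*1) = -(2 + 21) = -1*23 = -23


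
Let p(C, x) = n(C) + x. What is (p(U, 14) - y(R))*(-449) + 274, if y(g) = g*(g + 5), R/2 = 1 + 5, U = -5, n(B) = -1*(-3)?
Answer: 84237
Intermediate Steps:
n(B) = 3
p(C, x) = 3 + x
R = 12 (R = 2*(1 + 5) = 2*6 = 12)
y(g) = g*(5 + g)
(p(U, 14) - y(R))*(-449) + 274 = ((3 + 14) - 12*(5 + 12))*(-449) + 274 = (17 - 12*17)*(-449) + 274 = (17 - 1*204)*(-449) + 274 = (17 - 204)*(-449) + 274 = -187*(-449) + 274 = 83963 + 274 = 84237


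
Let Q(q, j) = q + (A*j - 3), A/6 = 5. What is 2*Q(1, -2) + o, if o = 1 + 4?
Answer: -119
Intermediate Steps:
A = 30 (A = 6*5 = 30)
o = 5
Q(q, j) = -3 + q + 30*j (Q(q, j) = q + (30*j - 3) = q + (-3 + 30*j) = -3 + q + 30*j)
2*Q(1, -2) + o = 2*(-3 + 1 + 30*(-2)) + 5 = 2*(-3 + 1 - 60) + 5 = 2*(-62) + 5 = -124 + 5 = -119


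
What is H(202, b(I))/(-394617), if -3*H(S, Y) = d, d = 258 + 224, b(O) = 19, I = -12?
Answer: 482/1183851 ≈ 0.00040715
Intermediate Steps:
d = 482
H(S, Y) = -482/3 (H(S, Y) = -1/3*482 = -482/3)
H(202, b(I))/(-394617) = -482/3/(-394617) = -482/3*(-1/394617) = 482/1183851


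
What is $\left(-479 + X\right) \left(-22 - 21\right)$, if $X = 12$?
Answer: $20081$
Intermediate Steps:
$\left(-479 + X\right) \left(-22 - 21\right) = \left(-479 + 12\right) \left(-22 - 21\right) = - 467 \left(-22 - 21\right) = \left(-467\right) \left(-43\right) = 20081$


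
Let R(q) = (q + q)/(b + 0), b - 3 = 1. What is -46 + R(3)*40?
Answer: 14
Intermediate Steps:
b = 4 (b = 3 + 1 = 4)
R(q) = q/2 (R(q) = (q + q)/(4 + 0) = (2*q)/4 = (2*q)*(1/4) = q/2)
-46 + R(3)*40 = -46 + ((1/2)*3)*40 = -46 + (3/2)*40 = -46 + 60 = 14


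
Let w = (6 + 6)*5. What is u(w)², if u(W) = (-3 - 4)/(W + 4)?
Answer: 49/4096 ≈ 0.011963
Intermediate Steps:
w = 60 (w = 12*5 = 60)
u(W) = -7/(4 + W)
u(w)² = (-7/(4 + 60))² = (-7/64)² = 49/4096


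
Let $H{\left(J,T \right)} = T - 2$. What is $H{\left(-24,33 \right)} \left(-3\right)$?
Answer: $-93$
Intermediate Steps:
$H{\left(J,T \right)} = -2 + T$
$H{\left(-24,33 \right)} \left(-3\right) = \left(-2 + 33\right) \left(-3\right) = 31 \left(-3\right) = -93$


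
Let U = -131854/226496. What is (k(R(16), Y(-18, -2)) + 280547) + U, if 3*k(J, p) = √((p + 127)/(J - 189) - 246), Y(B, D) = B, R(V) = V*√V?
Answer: 31771320729/113248 + I*√154295/75 ≈ 2.8055e+5 + 5.2374*I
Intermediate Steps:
R(V) = V^(3/2)
k(J, p) = √(-246 + (127 + p)/(-189 + J))/3 (k(J, p) = √((p + 127)/(J - 189) - 246)/3 = √((127 + p)/(-189 + J) - 246)/3 = √(-246 + (127 + p)/(-189 + J))/3)
U = -65927/113248 (U = -131854*1/226496 = -65927/113248 ≈ -0.58215)
(k(R(16), Y(-18, -2)) + 280547) + U = (√((46621 - 18 - 246*16^(3/2))/(-189 + 16^(3/2)))/3 + 280547) - 65927/113248 = (√((46621 - 18 - 246*64)/(-189 + 64))/3 + 280547) - 65927/113248 = (√((46621 - 18 - 15744)/(-125))/3 + 280547) - 65927/113248 = (√(-1/125*30859)/3 + 280547) - 65927/113248 = (√(-30859/125)/3 + 280547) - 65927/113248 = ((I*√154295/25)/3 + 280547) - 65927/113248 = (I*√154295/75 + 280547) - 65927/113248 = (280547 + I*√154295/75) - 65927/113248 = 31771320729/113248 + I*√154295/75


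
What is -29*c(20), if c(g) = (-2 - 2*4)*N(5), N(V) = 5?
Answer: 1450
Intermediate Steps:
c(g) = -50 (c(g) = (-2 - 2*4)*5 = (-2 - 8)*5 = -10*5 = -50)
-29*c(20) = -29*(-50) = 1450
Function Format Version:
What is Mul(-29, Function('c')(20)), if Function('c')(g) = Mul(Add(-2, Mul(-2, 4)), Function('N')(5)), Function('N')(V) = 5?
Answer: 1450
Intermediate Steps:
Function('c')(g) = -50 (Function('c')(g) = Mul(Add(-2, Mul(-2, 4)), 5) = Mul(Add(-2, -8), 5) = Mul(-10, 5) = -50)
Mul(-29, Function('c')(20)) = Mul(-29, -50) = 1450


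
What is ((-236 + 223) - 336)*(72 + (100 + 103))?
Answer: -95975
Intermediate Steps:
((-236 + 223) - 336)*(72 + (100 + 103)) = (-13 - 336)*(72 + 203) = -349*275 = -95975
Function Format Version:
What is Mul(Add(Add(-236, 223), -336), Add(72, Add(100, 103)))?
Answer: -95975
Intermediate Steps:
Mul(Add(Add(-236, 223), -336), Add(72, Add(100, 103))) = Mul(Add(-13, -336), Add(72, 203)) = Mul(-349, 275) = -95975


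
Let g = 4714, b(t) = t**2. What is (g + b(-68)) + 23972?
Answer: 33310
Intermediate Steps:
(g + b(-68)) + 23972 = (4714 + (-68)**2) + 23972 = (4714 + 4624) + 23972 = 9338 + 23972 = 33310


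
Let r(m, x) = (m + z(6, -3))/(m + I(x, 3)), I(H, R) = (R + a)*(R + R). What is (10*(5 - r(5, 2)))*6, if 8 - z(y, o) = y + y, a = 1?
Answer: 8640/29 ≈ 297.93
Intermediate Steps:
I(H, R) = 2*R*(1 + R) (I(H, R) = (R + 1)*(R + R) = (1 + R)*(2*R) = 2*R*(1 + R))
z(y, o) = 8 - 2*y (z(y, o) = 8 - (y + y) = 8 - 2*y)
r(m, x) = (-4 + m)/(24 + m) (r(m, x) = (m + (8 - 2*6))/(m + 2*3*(1 + 3)) = (m + (8 - 12))/(m + 2*3*4) = (m - 4)/(m + 24) = (-4 + m)/(24 + m))
(10*(5 - r(5, 2)))*6 = (10*(5 - (-4 + 5)/(24 + 5)))*6 = (10*(5 - 1/29))*6 = (10*(144/29))*6 = (1440/29)*6 = 8640/29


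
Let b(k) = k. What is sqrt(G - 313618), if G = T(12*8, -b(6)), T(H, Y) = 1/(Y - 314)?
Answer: I*sqrt(501788805)/40 ≈ 560.02*I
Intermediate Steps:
T(H, Y) = 1/(-314 + Y)
G = -1/320 (G = 1/(-314 - 1*6) = 1/(-314 - 6) = 1/(-320) = -1/320 ≈ -0.0031250)
sqrt(G - 313618) = sqrt(-1/320 - 313618) = sqrt(-100357761/320) = I*sqrt(501788805)/40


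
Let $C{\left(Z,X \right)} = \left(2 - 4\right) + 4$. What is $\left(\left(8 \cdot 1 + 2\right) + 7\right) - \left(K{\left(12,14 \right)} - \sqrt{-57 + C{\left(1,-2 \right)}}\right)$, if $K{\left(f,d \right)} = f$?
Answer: $5 + i \sqrt{55} \approx 5.0 + 7.4162 i$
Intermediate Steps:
$C{\left(Z,X \right)} = 2$ ($C{\left(Z,X \right)} = -2 + 4 = 2$)
$\left(\left(8 \cdot 1 + 2\right) + 7\right) - \left(K{\left(12,14 \right)} - \sqrt{-57 + C{\left(1,-2 \right)}}\right) = \left(\left(8 \cdot 1 + 2\right) + 7\right) - \left(12 - \sqrt{-57 + 2}\right) = \left(\left(8 + 2\right) + 7\right) - \left(12 - \sqrt{-55}\right) = \left(10 + 7\right) - \left(12 - i \sqrt{55}\right) = 17 - \left(12 - i \sqrt{55}\right) = 5 + i \sqrt{55}$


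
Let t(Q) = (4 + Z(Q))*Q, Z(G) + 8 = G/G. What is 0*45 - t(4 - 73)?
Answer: -207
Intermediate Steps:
Z(G) = -7 (Z(G) = -8 + G/G = -8 + 1 = -7)
t(Q) = -3*Q (t(Q) = (4 - 7)*Q = -3*Q)
0*45 - t(4 - 73) = 0*45 - (-3)*(4 - 73) = 0 - (-3)*(-69) = 0 - 1*207 = 0 - 207 = -207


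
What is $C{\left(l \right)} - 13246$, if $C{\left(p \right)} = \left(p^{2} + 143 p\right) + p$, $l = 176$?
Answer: $43074$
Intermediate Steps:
$C{\left(p \right)} = p^{2} + 144 p$
$C{\left(l \right)} - 13246 = 176 \left(144 + 176\right) - 13246 = 176 \cdot 320 - 13246 = 56320 - 13246 = 43074$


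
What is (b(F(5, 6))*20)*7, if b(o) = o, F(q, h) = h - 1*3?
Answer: 420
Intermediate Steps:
F(q, h) = -3 + h (F(q, h) = h - 3 = -3 + h)
(b(F(5, 6))*20)*7 = ((-3 + 6)*20)*7 = (3*20)*7 = 60*7 = 420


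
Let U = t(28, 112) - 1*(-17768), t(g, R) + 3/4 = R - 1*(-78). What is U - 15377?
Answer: 10321/4 ≈ 2580.3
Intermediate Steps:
t(g, R) = 309/4 + R (t(g, R) = -¾ + (R - 1*(-78)) = -¾ + (R + 78) = -¾ + (78 + R) = 309/4 + R)
U = 71829/4 (U = (309/4 + 112) - 1*(-17768) = 757/4 + 17768 = 71829/4 ≈ 17957.)
U - 15377 = 71829/4 - 15377 = 10321/4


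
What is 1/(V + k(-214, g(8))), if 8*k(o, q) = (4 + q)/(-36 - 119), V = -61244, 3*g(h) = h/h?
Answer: -3720/227827693 ≈ -1.6328e-5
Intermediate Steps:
g(h) = ⅓ (g(h) = (h/h)/3 = (⅓)*1 = ⅓)
k(o, q) = -1/310 - q/1240 (k(o, q) = ((4 + q)/(-36 - 119))/8 = ((4 + q)/(-155))/8 = ((4 + q)*(-1/155))/8 = (-4/155 - q/155)/8 = -1/310 - q/1240)
1/(V + k(-214, g(8))) = 1/(-61244 + (-1/310 - 1/1240*⅓)) = 1/(-61244 + (-1/310 - 1/3720)) = 1/(-61244 - 13/3720) = 1/(-227827693/3720) = -3720/227827693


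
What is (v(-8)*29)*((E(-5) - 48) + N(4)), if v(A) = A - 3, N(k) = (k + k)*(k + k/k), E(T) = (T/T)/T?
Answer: 13079/5 ≈ 2615.8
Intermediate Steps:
E(T) = 1/T
N(k) = 2*k*(1 + k) (N(k) = (2*k)*(k + 1) = (2*k)*(1 + k) = 2*k*(1 + k))
v(A) = -3 + A
(v(-8)*29)*((E(-5) - 48) + N(4)) = ((-3 - 8)*29)*((1/(-5) - 48) + 2*4*(1 + 4)) = (-11*29)*((-⅕ - 48) + 2*4*5) = -319*(-241/5 + 40) = -319*(-41/5) = 13079/5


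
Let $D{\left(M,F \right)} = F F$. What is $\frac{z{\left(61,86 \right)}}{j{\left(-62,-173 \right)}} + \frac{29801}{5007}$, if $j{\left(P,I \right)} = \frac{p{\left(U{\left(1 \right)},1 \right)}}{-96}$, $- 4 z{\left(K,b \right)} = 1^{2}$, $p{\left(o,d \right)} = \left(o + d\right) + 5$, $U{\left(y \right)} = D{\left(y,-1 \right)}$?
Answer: $\frac{328775}{35049} \approx 9.3804$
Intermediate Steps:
$D{\left(M,F \right)} = F^{2}$
$U{\left(y \right)} = 1$ ($U{\left(y \right)} = \left(-1\right)^{2} = 1$)
$p{\left(o,d \right)} = 5 + d + o$ ($p{\left(o,d \right)} = \left(d + o\right) + 5 = 5 + d + o$)
$z{\left(K,b \right)} = - \frac{1}{4}$ ($z{\left(K,b \right)} = - \frac{1^{2}}{4} = \left(- \frac{1}{4}\right) 1 = - \frac{1}{4}$)
$j{\left(P,I \right)} = - \frac{7}{96}$ ($j{\left(P,I \right)} = \frac{5 + 1 + 1}{-96} = 7 \left(- \frac{1}{96}\right) = - \frac{7}{96}$)
$\frac{z{\left(61,86 \right)}}{j{\left(-62,-173 \right)}} + \frac{29801}{5007} = - \frac{1}{4 \left(- \frac{7}{96}\right)} + \frac{29801}{5007} = \left(- \frac{1}{4}\right) \left(- \frac{96}{7}\right) + 29801 \cdot \frac{1}{5007} = \frac{24}{7} + \frac{29801}{5007} = \frac{328775}{35049}$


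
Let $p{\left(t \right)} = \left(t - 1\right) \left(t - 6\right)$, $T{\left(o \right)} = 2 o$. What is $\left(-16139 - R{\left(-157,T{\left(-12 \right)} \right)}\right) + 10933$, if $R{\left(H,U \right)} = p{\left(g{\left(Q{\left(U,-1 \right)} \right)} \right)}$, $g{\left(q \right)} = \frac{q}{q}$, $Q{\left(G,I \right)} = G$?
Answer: $-5206$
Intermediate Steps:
$g{\left(q \right)} = 1$
$p{\left(t \right)} = \left(-1 + t\right) \left(-6 + t\right)$
$R{\left(H,U \right)} = 0$ ($R{\left(H,U \right)} = 6 + 1^{2} - 7 = 6 + 1 - 7 = 0$)
$\left(-16139 - R{\left(-157,T{\left(-12 \right)} \right)}\right) + 10933 = \left(-16139 - 0\right) + 10933 = \left(-16139 + 0\right) + 10933 = -16139 + 10933 = -5206$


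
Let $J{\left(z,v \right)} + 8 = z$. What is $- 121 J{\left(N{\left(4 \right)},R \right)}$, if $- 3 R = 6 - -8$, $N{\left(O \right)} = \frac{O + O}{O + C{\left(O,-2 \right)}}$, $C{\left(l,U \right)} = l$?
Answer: $847$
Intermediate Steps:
$N{\left(O \right)} = 1$ ($N{\left(O \right)} = \frac{O + O}{O + O} = \frac{2 O}{2 O} = 2 O \frac{1}{2 O} = 1$)
$R = - \frac{14}{3}$ ($R = - \frac{6 - -8}{3} = - \frac{6 + 8}{3} = \left(- \frac{1}{3}\right) 14 = - \frac{14}{3} \approx -4.6667$)
$J{\left(z,v \right)} = -8 + z$
$- 121 J{\left(N{\left(4 \right)},R \right)} = - 121 \left(-8 + 1\right) = \left(-121\right) \left(-7\right) = 847$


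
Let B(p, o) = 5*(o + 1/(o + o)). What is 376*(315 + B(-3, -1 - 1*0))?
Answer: 115620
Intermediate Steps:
B(p, o) = 5*o + 5/(2*o) (B(p, o) = 5*(o + 1/(2*o)) = 5*o + 5/(2*o))
376*(315 + B(-3, -1 - 1*0)) = 376*(315 + (5*(-1 - 1*0) + 5/(2*(-1 - 1*0)))) = 376*(315 + (5*(-1 + 0) + 5/(2*(-1 + 0)))) = 376*(315 + (5*(-1) + (5/2)/(-1))) = 376*(315 + (-5 + (5/2)*(-1))) = 376*(315 + (-5 - 5/2)) = 376*(315 - 15/2) = 376*(615/2) = 115620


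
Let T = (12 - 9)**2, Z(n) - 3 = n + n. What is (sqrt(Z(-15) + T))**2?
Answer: -18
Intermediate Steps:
Z(n) = 3 + 2*n (Z(n) = 3 + (n + n) = 3 + 2*n)
T = 9 (T = 3**2 = 9)
(sqrt(Z(-15) + T))**2 = (sqrt((3 + 2*(-15)) + 9))**2 = (sqrt((3 - 30) + 9))**2 = (sqrt(-27 + 9))**2 = (sqrt(-18))**2 = (3*I*sqrt(2))**2 = -18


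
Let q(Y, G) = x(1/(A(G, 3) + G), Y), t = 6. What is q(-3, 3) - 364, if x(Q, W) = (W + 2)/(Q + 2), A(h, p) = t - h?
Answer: -4738/13 ≈ -364.46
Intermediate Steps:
A(h, p) = 6 - h
x(Q, W) = (2 + W)/(2 + Q)
q(Y, G) = 12/13 + 6*Y/13 (q(Y, G) = (2 + Y)/(2 + 1/((6 - G) + G)) = (2 + Y)/(2 + 1/6) = (2 + Y)/(2 + ⅙) = (2 + Y)/(13/6) = 6*(2 + Y)/13 = 12/13 + 6*Y/13)
q(-3, 3) - 364 = (12/13 + (6/13)*(-3)) - 364 = (12/13 - 18/13) - 364 = -6/13 - 364 = -4738/13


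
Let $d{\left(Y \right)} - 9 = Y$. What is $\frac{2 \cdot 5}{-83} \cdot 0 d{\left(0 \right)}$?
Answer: $0$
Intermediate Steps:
$d{\left(Y \right)} = 9 + Y$
$\frac{2 \cdot 5}{-83} \cdot 0 d{\left(0 \right)} = \frac{2 \cdot 5}{-83} \cdot 0 \left(9 + 0\right) = \left(- \frac{1}{83}\right) 10 \cdot 0 \cdot 9 = \left(- \frac{10}{83}\right) 0 = 0$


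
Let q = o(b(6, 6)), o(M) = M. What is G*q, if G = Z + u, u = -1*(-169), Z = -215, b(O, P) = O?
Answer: -276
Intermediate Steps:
u = 169
q = 6
G = -46 (G = -215 + 169 = -46)
G*q = -46*6 = -276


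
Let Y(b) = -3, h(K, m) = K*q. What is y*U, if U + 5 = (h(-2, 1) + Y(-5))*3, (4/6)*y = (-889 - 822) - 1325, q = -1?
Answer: 36432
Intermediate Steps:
h(K, m) = -K (h(K, m) = K*(-1) = -K)
y = -4554 (y = 3*((-889 - 822) - 1325)/2 = 3*(-1711 - 1325)/2 = (3/2)*(-3036) = -4554)
U = -8 (U = -5 + (-1*(-2) - 3)*3 = -5 + (2 - 3)*3 = -5 - 1*3 = -5 - 3 = -8)
y*U = -4554*(-8) = 36432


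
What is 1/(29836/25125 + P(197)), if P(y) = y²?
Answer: 25125/975105961 ≈ 2.5766e-5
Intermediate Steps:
1/(29836/25125 + P(197)) = 1/(29836/25125 + 197²) = 1/(29836*(1/25125) + 38809) = 1/(29836/25125 + 38809) = 1/(975105961/25125) = 25125/975105961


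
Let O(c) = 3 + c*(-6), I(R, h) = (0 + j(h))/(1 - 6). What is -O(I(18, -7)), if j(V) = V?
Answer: 27/5 ≈ 5.4000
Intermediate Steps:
I(R, h) = -h/5 (I(R, h) = (0 + h)/(1 - 6) = h/(-5) = h*(-⅕) = -h/5)
O(c) = 3 - 6*c
-O(I(18, -7)) = -(3 - (-6)*(-7)/5) = -(3 - 6*7/5) = -(3 - 42/5) = -1*(-27/5) = 27/5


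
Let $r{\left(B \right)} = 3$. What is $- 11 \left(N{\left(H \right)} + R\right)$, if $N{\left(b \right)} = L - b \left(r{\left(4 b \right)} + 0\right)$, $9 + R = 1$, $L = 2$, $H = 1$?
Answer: $99$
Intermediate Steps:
$R = -8$ ($R = -9 + 1 = -8$)
$N{\left(b \right)} = 2 - 3 b$ ($N{\left(b \right)} = 2 - b \left(3 + 0\right) = 2 - b 3 = 2 - 3 b$)
$- 11 \left(N{\left(H \right)} + R\right) = - 11 \left(\left(2 - 3\right) - 8\right) = - 11 \left(-1 - 8\right) = \left(-11\right) \left(-9\right) = 99$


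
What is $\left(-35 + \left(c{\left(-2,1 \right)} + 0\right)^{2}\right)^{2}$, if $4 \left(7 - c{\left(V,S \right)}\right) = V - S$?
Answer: $\frac{160801}{256} \approx 628.13$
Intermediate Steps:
$c{\left(V,S \right)} = 7 - \frac{V}{4} + \frac{S}{4}$ ($c{\left(V,S \right)} = 7 - \frac{V - S}{4} = 7 + \left(- \frac{V}{4} + \frac{S}{4}\right) = 7 - \frac{V}{4} + \frac{S}{4}$)
$\left(-35 + \left(c{\left(-2,1 \right)} + 0\right)^{2}\right)^{2} = \left(-35 + \left(\left(7 - - \frac{1}{2} + \frac{1}{4} \cdot 1\right) + 0\right)^{2}\right)^{2} = \left(-35 + \left(\left(7 + \frac{1}{2} + \frac{1}{4}\right) + 0\right)^{2}\right)^{2} = \left(-35 + \left(\frac{31}{4} + 0\right)^{2}\right)^{2} = \left(-35 + \left(\frac{31}{4}\right)^{2}\right)^{2} = \left(-35 + \frac{961}{16}\right)^{2} = \left(\frac{401}{16}\right)^{2} = \frac{160801}{256}$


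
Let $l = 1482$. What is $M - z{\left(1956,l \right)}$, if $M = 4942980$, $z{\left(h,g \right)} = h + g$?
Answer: $4939542$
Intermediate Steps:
$z{\left(h,g \right)} = g + h$
$M - z{\left(1956,l \right)} = 4942980 - \left(1482 + 1956\right) = 4942980 - 3438 = 4939542$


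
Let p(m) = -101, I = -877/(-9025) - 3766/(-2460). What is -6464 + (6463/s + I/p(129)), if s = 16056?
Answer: -3878512415615057/600053261400 ≈ -6463.6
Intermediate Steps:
I = 3614557/2220150 (I = -877*(-1/9025) - 3766*(-1/2460) = 877/9025 + 1883/1230 = 3614557/2220150 ≈ 1.6281)
-6464 + (6463/s + I/p(129)) = -6464 + (6463/16056 + (3614557/2220150)/(-101)) = -6464 + (6463*(1/16056) + (3614557/2220150)*(-1/101)) = -6464 + (6463/16056 - 3614557/224235150) = -6464 + 231866074543/600053261400 = -3878512415615057/600053261400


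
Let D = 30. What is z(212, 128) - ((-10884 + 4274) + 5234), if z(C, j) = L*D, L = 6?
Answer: 1556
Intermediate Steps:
z(C, j) = 180 (z(C, j) = 6*30 = 180)
z(212, 128) - ((-10884 + 4274) + 5234) = 180 - ((-10884 + 4274) + 5234) = 180 - (-6610 + 5234) = 180 - 1*(-1376) = 180 + 1376 = 1556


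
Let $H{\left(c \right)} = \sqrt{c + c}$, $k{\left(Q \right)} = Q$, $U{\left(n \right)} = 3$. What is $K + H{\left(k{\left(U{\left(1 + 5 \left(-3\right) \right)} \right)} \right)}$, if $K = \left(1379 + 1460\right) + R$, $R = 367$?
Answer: $3206 + \sqrt{6} \approx 3208.4$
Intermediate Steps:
$H{\left(c \right)} = \sqrt{2} \sqrt{c}$ ($H{\left(c \right)} = \sqrt{2 c} = \sqrt{2} \sqrt{c}$)
$K = 3206$ ($K = \left(1379 + 1460\right) + 367 = 2839 + 367 = 3206$)
$K + H{\left(k{\left(U{\left(1 + 5 \left(-3\right) \right)} \right)} \right)} = 3206 + \sqrt{2} \sqrt{3} = 3206 + \sqrt{6}$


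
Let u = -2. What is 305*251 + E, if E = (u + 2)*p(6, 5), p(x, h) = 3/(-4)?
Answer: 76555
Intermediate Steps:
p(x, h) = -¾ (p(x, h) = 3*(-¼) = -¾)
E = 0 (E = (-2 + 2)*(-¾) = 0*(-¾) = 0)
305*251 + E = 305*251 + 0 = 76555 + 0 = 76555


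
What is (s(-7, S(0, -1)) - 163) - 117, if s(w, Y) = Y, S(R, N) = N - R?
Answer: -281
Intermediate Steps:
(s(-7, S(0, -1)) - 163) - 117 = ((-1 - 1*0) - 163) - 117 = ((-1 + 0) - 163) - 117 = (-1 - 163) - 117 = -164 - 117 = -281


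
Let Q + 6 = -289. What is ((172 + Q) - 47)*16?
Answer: -2720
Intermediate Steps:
Q = -295 (Q = -6 - 289 = -295)
((172 + Q) - 47)*16 = ((172 - 295) - 47)*16 = (-123 - 47)*16 = -170*16 = -2720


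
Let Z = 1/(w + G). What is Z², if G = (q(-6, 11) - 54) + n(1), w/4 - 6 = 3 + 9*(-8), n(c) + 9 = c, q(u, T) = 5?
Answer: 1/95481 ≈ 1.0473e-5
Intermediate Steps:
n(c) = -9 + c
w = -252 (w = 24 + 4*(3 + 9*(-8)) = 24 + 4*(3 - 72) = 24 + 4*(-69) = 24 - 276 = -252)
G = -57 (G = (5 - 54) + (-9 + 1) = -49 - 8 = -57)
Z = -1/309 (Z = 1/(-252 - 57) = 1/(-309) = -1/309 ≈ -0.0032362)
Z² = (-1/309)² = 1/95481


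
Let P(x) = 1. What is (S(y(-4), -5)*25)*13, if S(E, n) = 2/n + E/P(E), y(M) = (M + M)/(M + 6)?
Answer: -1430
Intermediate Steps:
y(M) = 2*M/(6 + M) (y(M) = (2*M)/(6 + M) = 2*M/(6 + M))
S(E, n) = E + 2/n (S(E, n) = 2/n + E/1 = 2/n + E*1 = 2/n + E = E + 2/n)
(S(y(-4), -5)*25)*13 = ((2*(-4)/(6 - 4) + 2/(-5))*25)*13 = ((2*(-4)/2 + 2*(-⅕))*25)*13 = ((2*(-4)*(½) - ⅖)*25)*13 = ((-4 - ⅖)*25)*13 = -22/5*25*13 = -110*13 = -1430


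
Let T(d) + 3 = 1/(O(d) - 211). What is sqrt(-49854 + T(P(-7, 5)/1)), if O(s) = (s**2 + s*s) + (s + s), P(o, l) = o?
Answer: 8*I*sqrt(12564745)/127 ≈ 223.29*I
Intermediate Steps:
O(s) = 2*s + 2*s**2 (O(s) = (s**2 + s**2) + 2*s = 2*s**2 + 2*s = 2*s + 2*s**2)
T(d) = -3 + 1/(-211 + 2*d*(1 + d)) (T(d) = -3 + 1/(2*d*(1 + d) - 211) = -3 + 1/(-211 + 2*d*(1 + d)))
sqrt(-49854 + T(P(-7, 5)/1)) = sqrt(-49854 + 2*(317 - 3*(-7/1)*(1 - 7/1))/(-211 + 2*(-7/1)*(1 - 7/1))) = sqrt(-49854 + 2*(317 - 3*(-7*1)*(1 - 7*1))/(-211 + 2*(-7*1)*(1 - 7*1))) = sqrt(-49854 + 2*(317 - 3*(-7)*(1 - 7))/(-211 + 2*(-7)*(1 - 7))) = sqrt(-49854 + 2*(317 - 3*(-7)*(-6))/(-211 + 2*(-7)*(-6))) = sqrt(-49854 + 2*(317 - 126)/(-211 + 84)) = sqrt(-49854 + 2*191/(-127)) = sqrt(-49854 + 2*(-1/127)*191) = sqrt(-49854 - 382/127) = sqrt(-6331840/127) = 8*I*sqrt(12564745)/127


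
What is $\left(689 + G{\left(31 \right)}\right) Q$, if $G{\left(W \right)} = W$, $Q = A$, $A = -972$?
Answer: $-699840$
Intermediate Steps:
$Q = -972$
$\left(689 + G{\left(31 \right)}\right) Q = \left(689 + 31\right) \left(-972\right) = 720 \left(-972\right) = -699840$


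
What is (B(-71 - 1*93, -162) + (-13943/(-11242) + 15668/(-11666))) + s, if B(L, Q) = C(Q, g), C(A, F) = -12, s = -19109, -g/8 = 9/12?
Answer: -17176142455/898282 ≈ -19121.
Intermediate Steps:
g = -6 (g = -72/12 = -8*3/4 = -6)
B(L, Q) = -12
(B(-71 - 1*93, -162) + (-13943/(-11242) + 15668/(-11666))) + s = (-12 + (-13943/(-11242) + 15668/(-11666))) - 19109 = (-12 + (-13943*(-1/11242) + 15668*(-1/11666))) - 19109 = (-12 + (191/154 - 7834/5833)) - 19109 = (-12 - 92333/898282) - 19109 = -10871717/898282 - 19109 = -17176142455/898282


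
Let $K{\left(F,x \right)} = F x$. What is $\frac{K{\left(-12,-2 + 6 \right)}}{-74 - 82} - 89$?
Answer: $- \frac{1153}{13} \approx -88.692$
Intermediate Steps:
$\frac{K{\left(-12,-2 + 6 \right)}}{-74 - 82} - 89 = \frac{\left(-12\right) \left(-2 + 6\right)}{-74 - 82} - 89 = \frac{\left(-12\right) 4}{-156} - 89 = \left(-48\right) \left(- \frac{1}{156}\right) - 89 = \frac{4}{13} - 89 = - \frac{1153}{13}$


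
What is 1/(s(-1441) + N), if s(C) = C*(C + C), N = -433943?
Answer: 1/3719019 ≈ 2.6889e-7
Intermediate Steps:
s(C) = 2*C² (s(C) = C*(2*C) = 2*C²)
1/(s(-1441) + N) = 1/(2*(-1441)² - 433943) = 1/(2*2076481 - 433943) = 1/(4152962 - 433943) = 1/3719019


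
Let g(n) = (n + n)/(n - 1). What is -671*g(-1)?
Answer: -671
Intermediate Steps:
g(n) = 2*n/(-1 + n) (g(n) = (2*n)/(-1 + n) = 2*n/(-1 + n))
-671*g(-1) = -1342*(-1)/(-1 - 1) = -1342*(-1)/(-2) = -1342*(-1)*(-1)/2 = -671*1 = -671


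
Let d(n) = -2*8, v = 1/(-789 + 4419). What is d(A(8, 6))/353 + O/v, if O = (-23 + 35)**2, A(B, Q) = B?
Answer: 184520144/353 ≈ 5.2272e+5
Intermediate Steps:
O = 144 (O = 12**2 = 144)
v = 1/3630 ≈ 0.00027548
d(n) = -16
d(A(8, 6))/353 + O/v = -16/353 + 144/(1/3630) = -16*1/353 + 144*3630 = -16/353 + 522720 = 184520144/353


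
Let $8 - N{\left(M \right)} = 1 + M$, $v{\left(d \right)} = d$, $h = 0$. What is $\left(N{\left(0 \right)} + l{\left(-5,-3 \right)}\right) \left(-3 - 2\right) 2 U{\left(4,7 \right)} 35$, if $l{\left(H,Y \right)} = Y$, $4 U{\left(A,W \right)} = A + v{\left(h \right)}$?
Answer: $-1400$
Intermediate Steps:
$N{\left(M \right)} = 7 - M$ ($N{\left(M \right)} = 8 - \left(1 + M\right) = 7 - M$)
$U{\left(A,W \right)} = \frac{A}{4}$ ($U{\left(A,W \right)} = \frac{A + 0}{4} = \frac{A}{4}$)
$\left(N{\left(0 \right)} + l{\left(-5,-3 \right)}\right) \left(-3 - 2\right) 2 U{\left(4,7 \right)} 35 = \left(\left(7 - 0\right) - 3\right) \left(-3 - 2\right) 2 \cdot \frac{1}{4} \cdot 4 \cdot 35 = \left(\left(7 + 0\right) - 3\right) \left(-5\right) 2 \cdot 1 \cdot 35 = \left(7 - 3\right) \left(-5\right) 2 \cdot 1 \cdot 35 = 4 \left(-5\right) 2 \cdot 1 \cdot 35 = \left(-20\right) 2 \cdot 1 \cdot 35 = \left(-40\right) 1 \cdot 35 = \left(-40\right) 35 = -1400$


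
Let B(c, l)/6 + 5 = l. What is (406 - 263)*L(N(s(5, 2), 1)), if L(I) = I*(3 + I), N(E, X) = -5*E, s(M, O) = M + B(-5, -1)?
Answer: 3502070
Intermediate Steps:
B(c, l) = -30 + 6*l
s(M, O) = -36 + M (s(M, O) = M + (-30 + 6*(-1)) = M + (-30 - 6) = M - 36 = -36 + M)
(406 - 263)*L(N(s(5, 2), 1)) = (406 - 263)*((-5*(-36 + 5))*(3 - 5*(-36 + 5))) = 143*((-5*(-31))*(3 - 5*(-31))) = 143*(155*(3 + 155)) = 143*(155*158) = 143*24490 = 3502070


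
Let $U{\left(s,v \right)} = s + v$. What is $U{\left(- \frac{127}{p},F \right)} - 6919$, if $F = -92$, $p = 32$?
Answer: $- \frac{224479}{32} \approx -7015.0$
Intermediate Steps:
$U{\left(- \frac{127}{p},F \right)} - 6919 = \left(- \frac{127}{32} - 92\right) - 6919 = - \frac{3071}{32} - 6919 = - \frac{224479}{32}$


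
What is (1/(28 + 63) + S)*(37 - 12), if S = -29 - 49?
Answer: -177425/91 ≈ -1949.7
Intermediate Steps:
S = -78
(1/(28 + 63) + S)*(37 - 12) = (1/(28 + 63) - 78)*(37 - 12) = (1/91 - 78)*25 = -7097/91*25 = -177425/91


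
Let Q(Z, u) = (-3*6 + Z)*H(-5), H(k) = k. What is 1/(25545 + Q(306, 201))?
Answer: 1/24105 ≈ 4.1485e-5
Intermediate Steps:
Q(Z, u) = 90 - 5*Z (Q(Z, u) = (-3*6 + Z)*(-5) = (-18 + Z)*(-5) = 90 - 5*Z)
1/(25545 + Q(306, 201)) = 1/(25545 + (90 - 5*306)) = 1/(25545 + (90 - 1530)) = 1/(25545 - 1440) = 1/24105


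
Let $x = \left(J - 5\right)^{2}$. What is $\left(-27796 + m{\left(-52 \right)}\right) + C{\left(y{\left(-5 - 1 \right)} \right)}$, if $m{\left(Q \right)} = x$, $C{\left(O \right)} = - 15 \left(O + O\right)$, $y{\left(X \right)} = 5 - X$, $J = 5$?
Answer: $-28126$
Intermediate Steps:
$C{\left(O \right)} = - 30 O$ ($C{\left(O \right)} = - 15 \cdot 2 O = - 30 O$)
$x = 0$ ($x = \left(5 - 5\right)^{2} = 0^{2} = 0$)
$m{\left(Q \right)} = 0$
$\left(-27796 + m{\left(-52 \right)}\right) + C{\left(y{\left(-5 - 1 \right)} \right)} = \left(-27796 + 0\right) - 30 \left(5 - \left(-5 - 1\right)\right) = -27796 - 30 \left(5 - -6\right) = -27796 - 30 \left(5 + 6\right) = -27796 - 330 = -28126$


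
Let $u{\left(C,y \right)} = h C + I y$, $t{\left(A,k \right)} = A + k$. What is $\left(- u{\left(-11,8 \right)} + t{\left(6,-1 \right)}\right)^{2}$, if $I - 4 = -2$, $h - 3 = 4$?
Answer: $4356$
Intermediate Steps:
$h = 7$ ($h = 3 + 4 = 7$)
$I = 2$ ($I = 4 - 2 = 2$)
$u{\left(C,y \right)} = 2 y + 7 C$ ($u{\left(C,y \right)} = 7 C + 2 y = 2 y + 7 C$)
$\left(- u{\left(-11,8 \right)} + t{\left(6,-1 \right)}\right)^{2} = \left(- (2 \cdot 8 + 7 \left(-11\right)) + \left(6 - 1\right)\right)^{2} = \left(- (16 - 77) + 5\right)^{2} = \left(\left(-1\right) \left(-61\right) + 5\right)^{2} = \left(61 + 5\right)^{2} = 66^{2} = 4356$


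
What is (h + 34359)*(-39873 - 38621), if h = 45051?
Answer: -6233208540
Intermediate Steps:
(h + 34359)*(-39873 - 38621) = (45051 + 34359)*(-39873 - 38621) = 79410*(-78494) = -6233208540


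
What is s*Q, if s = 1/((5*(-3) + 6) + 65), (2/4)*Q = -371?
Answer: -53/4 ≈ -13.250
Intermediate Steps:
Q = -742 (Q = 2*(-371) = -742)
s = 1/56 (s = 1/((-15 + 6) + 65) = 1/(-9 + 65) = 1/56 ≈ 0.017857)
s*Q = (1/56)*(-742) = -53/4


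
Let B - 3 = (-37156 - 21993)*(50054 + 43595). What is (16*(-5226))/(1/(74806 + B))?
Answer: 463163229689472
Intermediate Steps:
B = -5539244698 (B = 3 + (-37156 - 21993)*(50054 + 43595) = 3 - 59149*93649 = 3 - 5539244701 = -5539244698)
(16*(-5226))/(1/(74806 + B)) = (16*(-5226))/(1/(74806 - 5539244698)) = -83616/(1/(-5539169892)) = -83616/(-1/5539169892) = -83616*(-5539169892) = 463163229689472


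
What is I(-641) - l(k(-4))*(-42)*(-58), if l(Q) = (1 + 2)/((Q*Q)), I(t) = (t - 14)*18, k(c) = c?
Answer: -48987/4 ≈ -12247.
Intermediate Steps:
I(t) = -252 + 18*t (I(t) = (-14 + t)*18 = -252 + 18*t)
l(Q) = 3/Q² (l(Q) = 3/(Q²) = 3/Q²)
I(-641) - l(k(-4))*(-42)*(-58) = (-252 + 18*(-641)) - (3/(-4)²)*(-42)*(-58) = (-252 - 11538) - (3*(1/16))*(-42)*(-58) = -11790 - (3/16)*(-42)*(-58) = -11790 - (-63)*(-58)/8 = -11790 - 1*1827/4 = -11790 - 1827/4 = -48987/4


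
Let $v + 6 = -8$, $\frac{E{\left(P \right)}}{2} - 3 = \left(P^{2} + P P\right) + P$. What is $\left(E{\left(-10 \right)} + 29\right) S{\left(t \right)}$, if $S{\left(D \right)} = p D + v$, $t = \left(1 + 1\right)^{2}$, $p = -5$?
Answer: $-14110$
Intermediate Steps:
$E{\left(P \right)} = 6 + 2 P + 4 P^{2}$ ($E{\left(P \right)} = 6 + 2 \left(\left(P^{2} + P P\right) + P\right) = 6 + 2 \left(\left(P^{2} + P^{2}\right) + P\right) = 6 + 2 \left(2 P^{2} + P\right) = 6 + 2 \left(P + 2 P^{2}\right) = 6 + \left(2 P + 4 P^{2}\right) = 6 + 2 P + 4 P^{2}$)
$v = -14$ ($v = -6 - 8 = -14$)
$t = 4$ ($t = 2^{2} = 4$)
$S{\left(D \right)} = -14 - 5 D$ ($S{\left(D \right)} = - 5 D - 14 = -14 - 5 D$)
$\left(E{\left(-10 \right)} + 29\right) S{\left(t \right)} = \left(\left(6 + 2 \left(-10\right) + 4 \left(-10\right)^{2}\right) + 29\right) \left(-14 - 20\right) = \left(\left(6 - 20 + 4 \cdot 100\right) + 29\right) \left(-14 - 20\right) = \left(\left(6 - 20 + 400\right) + 29\right) \left(-34\right) = \left(386 + 29\right) \left(-34\right) = 415 \left(-34\right) = -14110$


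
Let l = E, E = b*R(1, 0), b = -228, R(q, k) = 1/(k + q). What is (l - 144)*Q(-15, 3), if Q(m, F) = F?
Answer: -1116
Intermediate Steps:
E = -228 (E = -228/(0 + 1) = -228/1 = -228*1 = -228)
l = -228
(l - 144)*Q(-15, 3) = (-228 - 144)*3 = -372*3 = -1116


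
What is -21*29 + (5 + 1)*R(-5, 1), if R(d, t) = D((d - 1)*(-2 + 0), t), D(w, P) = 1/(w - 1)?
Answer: -6693/11 ≈ -608.45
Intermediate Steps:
D(w, P) = 1/(-1 + w)
R(d, t) = 1/(1 - 2*d) (R(d, t) = 1/(-1 + (d - 1)*(-2 + 0)) = 1/(-1 + (-1 + d)*(-2)) = 1/(-1 + (2 - 2*d)) = 1/(1 - 2*d))
-21*29 + (5 + 1)*R(-5, 1) = -21*29 + (5 + 1)*(-1/(-1 + 2*(-5))) = -609 + 6*(-1/(-1 - 10)) = -609 + 6*(-1/(-11)) = -609 + 6*(-1*(-1/11)) = -609 + 6*(1/11) = -609 + 6/11 = -6693/11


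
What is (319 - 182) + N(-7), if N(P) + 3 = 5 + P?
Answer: 132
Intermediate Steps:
N(P) = 2 + P (N(P) = -3 + (5 + P) = 2 + P)
(319 - 182) + N(-7) = (319 - 182) + (2 - 7) = 137 - 5 = 132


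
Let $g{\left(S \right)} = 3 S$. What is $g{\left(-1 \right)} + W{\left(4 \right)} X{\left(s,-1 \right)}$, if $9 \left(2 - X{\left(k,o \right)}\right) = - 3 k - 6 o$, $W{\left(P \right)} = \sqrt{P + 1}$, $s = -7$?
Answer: $-3 - \sqrt{5} \approx -5.2361$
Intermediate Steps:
$W{\left(P \right)} = \sqrt{1 + P}$
$X{\left(k,o \right)} = 2 + \frac{k}{3} + \frac{2 o}{3}$ ($X{\left(k,o \right)} = 2 - \frac{- 3 k - 6 o}{9} = 2 - \frac{- 6 o - 3 k}{9} = 2 + \left(\frac{k}{3} + \frac{2 o}{3}\right) = 2 + \frac{k}{3} + \frac{2 o}{3}$)
$g{\left(-1 \right)} + W{\left(4 \right)} X{\left(s,-1 \right)} = 3 \left(-1\right) + \sqrt{1 + 4} \left(2 + \frac{1}{3} \left(-7\right) + \frac{2}{3} \left(-1\right)\right) = -3 + \sqrt{5} \left(2 - \frac{7}{3} - \frac{2}{3}\right) = -3 + \sqrt{5} \left(-1\right) = -3 - \sqrt{5}$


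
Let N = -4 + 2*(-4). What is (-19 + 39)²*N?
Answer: -4800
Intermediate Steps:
N = -12 (N = -4 - 8 = -12)
(-19 + 39)²*N = (-19 + 39)²*(-12) = 20²*(-12) = 400*(-12) = -4800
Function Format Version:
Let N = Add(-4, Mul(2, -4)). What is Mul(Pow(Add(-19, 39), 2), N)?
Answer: -4800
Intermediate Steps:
N = -12 (N = Add(-4, -8) = -12)
Mul(Pow(Add(-19, 39), 2), N) = Mul(Pow(Add(-19, 39), 2), -12) = Mul(Pow(20, 2), -12) = Mul(400, -12) = -4800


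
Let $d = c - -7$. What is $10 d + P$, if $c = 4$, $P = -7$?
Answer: $103$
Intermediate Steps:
$d = 11$ ($d = 4 - -7 = 4 + 7 = 11$)
$10 d + P = 10 \cdot 11 - 7 = 110 - 7 = 103$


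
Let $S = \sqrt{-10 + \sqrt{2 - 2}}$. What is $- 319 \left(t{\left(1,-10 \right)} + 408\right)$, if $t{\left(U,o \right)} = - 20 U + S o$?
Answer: $-123772 + 3190 i \sqrt{10} \approx -1.2377 \cdot 10^{5} + 10088.0 i$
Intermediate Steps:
$S = i \sqrt{10}$ ($S = \sqrt{-10 + \sqrt{0}} = \sqrt{-10 + 0} = \sqrt{-10} = i \sqrt{10} \approx 3.1623 i$)
$t{\left(U,o \right)} = - 20 U + i o \sqrt{10}$ ($t{\left(U,o \right)} = - 20 U + i \sqrt{10} o = - 20 U + i o \sqrt{10}$)
$- 319 \left(t{\left(1,-10 \right)} + 408\right) = - 319 \left(\left(\left(-20\right) 1 + i \left(-10\right) \sqrt{10}\right) + 408\right) = - 319 \left(\left(-20 - 10 i \sqrt{10}\right) + 408\right) = - 319 \left(388 - 10 i \sqrt{10}\right) = -123772 + 3190 i \sqrt{10}$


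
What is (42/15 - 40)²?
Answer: 34596/25 ≈ 1383.8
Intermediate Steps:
(42/15 - 40)² = (42*(1/15) - 40)² = (14/5 - 40)² = (-186/5)² = 34596/25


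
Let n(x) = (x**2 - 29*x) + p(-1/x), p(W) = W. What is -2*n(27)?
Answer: 2918/27 ≈ 108.07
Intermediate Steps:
n(x) = x**2 - 1/x - 29*x (n(x) = (x**2 - 29*x) - 1/x = x**2 - 1/x - 29*x)
-2*n(27) = -2*(-1 + 27**2*(-29 + 27))/27 = -2*(-1 + 729*(-2))/27 = -2*(-1 - 1458)/27 = -2*(-1459)/27 = -2*(-1459/27) = 2918/27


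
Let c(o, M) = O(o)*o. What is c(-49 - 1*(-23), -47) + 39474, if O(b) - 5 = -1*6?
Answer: 39500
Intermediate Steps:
O(b) = -1 (O(b) = 5 - 1*6 = 5 - 6 = -1)
c(o, M) = -o
c(-49 - 1*(-23), -47) + 39474 = -(-49 - 1*(-23)) + 39474 = -(-49 + 23) + 39474 = -1*(-26) + 39474 = 26 + 39474 = 39500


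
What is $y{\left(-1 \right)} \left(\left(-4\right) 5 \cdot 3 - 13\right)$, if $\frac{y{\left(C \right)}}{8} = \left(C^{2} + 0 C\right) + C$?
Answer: $0$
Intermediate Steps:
$y{\left(C \right)} = 8 C + 8 C^{2}$ ($y{\left(C \right)} = 8 \left(\left(C^{2} + 0 C\right) + C\right) = 8 \left(\left(C^{2} + 0\right) + C\right) = 8 \left(C^{2} + C\right) = 8 \left(C + C^{2}\right) = 8 C + 8 C^{2}$)
$y{\left(-1 \right)} \left(\left(-4\right) 5 \cdot 3 - 13\right) = 8 \left(-1\right) \left(1 - 1\right) \left(\left(-4\right) 5 \cdot 3 - 13\right) = 8 \left(-1\right) 0 \left(\left(-20\right) 3 - 13\right) = 0 \left(-60 - 13\right) = 0 \left(-73\right) = 0$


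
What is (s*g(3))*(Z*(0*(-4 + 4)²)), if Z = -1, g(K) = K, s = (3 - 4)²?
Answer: 0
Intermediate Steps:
s = 1 (s = (-1)² = 1)
(s*g(3))*(Z*(0*(-4 + 4)²)) = (1*3)*(-0*(-4 + 4)²) = 3*(-0*0²) = 3*(-0*0) = 3*(-1*0) = 3*0 = 0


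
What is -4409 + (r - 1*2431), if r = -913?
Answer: -7753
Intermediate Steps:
-4409 + (r - 1*2431) = -4409 + (-913 - 1*2431) = -4409 + (-913 - 2431) = -4409 - 3344 = -7753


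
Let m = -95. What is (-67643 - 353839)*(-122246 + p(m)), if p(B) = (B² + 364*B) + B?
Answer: 62335501872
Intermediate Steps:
p(B) = B² + 365*B
(-67643 - 353839)*(-122246 + p(m)) = (-67643 - 353839)*(-122246 - 95*(365 - 95)) = -421482*(-122246 - 95*270) = -421482*(-122246 - 25650) = -421482*(-147896) = 62335501872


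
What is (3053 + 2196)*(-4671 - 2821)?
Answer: -39325508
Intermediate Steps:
(3053 + 2196)*(-4671 - 2821) = 5249*(-7492) = -39325508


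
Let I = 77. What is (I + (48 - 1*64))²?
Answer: 3721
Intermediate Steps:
(I + (48 - 1*64))² = (77 + (48 - 1*64))² = (77 + (48 - 64))² = (77 - 16)² = 61² = 3721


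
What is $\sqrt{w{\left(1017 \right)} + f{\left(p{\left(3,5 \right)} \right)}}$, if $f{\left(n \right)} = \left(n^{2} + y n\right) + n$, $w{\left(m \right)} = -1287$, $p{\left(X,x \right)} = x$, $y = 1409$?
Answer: $2 \sqrt{1447} \approx 76.079$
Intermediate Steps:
$f{\left(n \right)} = n^{2} + 1410 n$ ($f{\left(n \right)} = \left(n^{2} + 1409 n\right) + n = n^{2} + 1410 n$)
$\sqrt{w{\left(1017 \right)} + f{\left(p{\left(3,5 \right)} \right)}} = \sqrt{-1287 + 5 \left(1410 + 5\right)} = \sqrt{-1287 + 5 \cdot 1415} = \sqrt{-1287 + 7075} = \sqrt{5788} = 2 \sqrt{1447}$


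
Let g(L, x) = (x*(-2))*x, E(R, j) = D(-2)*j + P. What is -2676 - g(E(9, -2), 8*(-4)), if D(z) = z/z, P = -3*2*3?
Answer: -628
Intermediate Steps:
P = -18 (P = -6*3 = -18)
D(z) = 1
E(R, j) = -18 + j (E(R, j) = 1*j - 18 = j - 18 = -18 + j)
g(L, x) = -2*x² (g(L, x) = (-2*x)*x = -2*x²)
-2676 - g(E(9, -2), 8*(-4)) = -2676 - (-2)*(8*(-4))² = -2676 - (-2)*(-32)² = -2676 - (-2)*1024 = -2676 - 1*(-2048) = -2676 + 2048 = -628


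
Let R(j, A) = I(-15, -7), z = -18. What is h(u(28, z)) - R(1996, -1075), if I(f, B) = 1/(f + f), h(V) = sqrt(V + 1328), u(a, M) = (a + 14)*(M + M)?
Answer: 1/30 + 2*I*sqrt(46) ≈ 0.033333 + 13.565*I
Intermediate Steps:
u(a, M) = 2*M*(14 + a) (u(a, M) = (14 + a)*(2*M) = 2*M*(14 + a))
h(V) = sqrt(1328 + V)
I(f, B) = 1/(2*f)
R(j, A) = -1/30 (R(j, A) = (1/2)/(-15) = (1/2)*(-1/15) = -1/30)
h(u(28, z)) - R(1996, -1075) = sqrt(1328 + 2*(-18)*(14 + 28)) - 1*(-1/30) = sqrt(1328 + 2*(-18)*42) + 1/30 = sqrt(1328 - 1512) + 1/30 = sqrt(-184) + 1/30 = 2*I*sqrt(46) + 1/30 = 1/30 + 2*I*sqrt(46)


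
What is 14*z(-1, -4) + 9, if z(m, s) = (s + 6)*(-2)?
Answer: -47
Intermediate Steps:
z(m, s) = -12 - 2*s (z(m, s) = (6 + s)*(-2) = -12 - 2*s)
14*z(-1, -4) + 9 = 14*(-12 - 2*(-4)) + 9 = 14*(-12 + 8) + 9 = 14*(-4) + 9 = -56 + 9 = -47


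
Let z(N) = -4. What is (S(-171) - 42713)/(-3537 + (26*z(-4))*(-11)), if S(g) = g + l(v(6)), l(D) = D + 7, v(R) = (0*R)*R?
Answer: 42877/2393 ≈ 17.918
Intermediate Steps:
v(R) = 0 (v(R) = 0*R = 0)
l(D) = 7 + D
S(g) = 7 + g (S(g) = g + (7 + 0) = g + 7 = 7 + g)
(S(-171) - 42713)/(-3537 + (26*z(-4))*(-11)) = ((7 - 171) - 42713)/(-3537 + (26*(-4))*(-11)) = (-164 - 42713)/(-3537 - 104*(-11)) = -42877/(-3537 + 1144) = -42877/(-2393) = -42877*(-1/2393) = 42877/2393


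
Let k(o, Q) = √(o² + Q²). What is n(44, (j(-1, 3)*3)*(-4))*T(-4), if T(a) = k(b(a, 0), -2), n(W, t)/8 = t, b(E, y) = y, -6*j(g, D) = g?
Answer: -32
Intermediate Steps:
j(g, D) = -g/6
n(W, t) = 8*t
k(o, Q) = √(Q² + o²)
T(a) = 2 (T(a) = √((-2)² + 0²) = √(4 + 0) = √4 = 2)
n(44, (j(-1, 3)*3)*(-4))*T(-4) = (8*((-⅙*(-1)*3)*(-4)))*2 = (8*(((⅙)*3)*(-4)))*2 = (8*((½)*(-4)))*2 = (8*(-2))*2 = -16*2 = -32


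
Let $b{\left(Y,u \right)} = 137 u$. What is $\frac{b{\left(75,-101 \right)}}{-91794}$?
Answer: $\frac{13837}{91794} \approx 0.15074$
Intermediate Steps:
$\frac{b{\left(75,-101 \right)}}{-91794} = \frac{137 \left(-101\right)}{-91794} = \left(-13837\right) \left(- \frac{1}{91794}\right) = \frac{13837}{91794}$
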